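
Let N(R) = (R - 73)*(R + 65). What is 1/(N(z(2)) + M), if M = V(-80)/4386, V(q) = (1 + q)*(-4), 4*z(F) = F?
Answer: -8772/41655403 ≈ -0.00021058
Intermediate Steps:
z(F) = F/4
V(q) = -4 - 4*q
M = 158/2193 (M = (-4 - 4*(-80))/4386 = (-4 + 320)*(1/4386) = 316*(1/4386) = 158/2193 ≈ 0.072047)
N(R) = (-73 + R)*(65 + R)
1/(N(z(2)) + M) = 1/((-4745 + ((1/4)*2)**2 - 2*2) + 158/2193) = 1/((-4745 + (1/2)**2 - 8*1/2) + 158/2193) = 1/((-4745 + 1/4 - 4) + 158/2193) = 1/(-18995/4 + 158/2193) = 1/(-41655403/8772) = -8772/41655403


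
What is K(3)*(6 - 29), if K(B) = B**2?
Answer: -207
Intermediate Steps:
K(3)*(6 - 29) = 3**2*(6 - 29) = 9*(-23) = -207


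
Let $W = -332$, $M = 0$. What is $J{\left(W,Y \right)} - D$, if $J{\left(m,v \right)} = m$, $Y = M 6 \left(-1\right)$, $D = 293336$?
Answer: $-293668$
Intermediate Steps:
$Y = 0$ ($Y = 0 \cdot 6 \left(-1\right) = 0 \left(-1\right) = 0$)
$J{\left(W,Y \right)} - D = -332 - 293336 = -293668$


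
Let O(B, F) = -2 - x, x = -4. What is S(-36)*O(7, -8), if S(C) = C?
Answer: -72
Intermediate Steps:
O(B, F) = 2 (O(B, F) = -2 - 1*(-4) = -2 + 4 = 2)
S(-36)*O(7, -8) = -36*2 = -72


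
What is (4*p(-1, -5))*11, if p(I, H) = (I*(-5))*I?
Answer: -220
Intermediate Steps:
p(I, H) = -5*I**2 (p(I, H) = (-5*I)*I = -5*I**2)
(4*p(-1, -5))*11 = (4*(-5*(-1)**2))*11 = (4*(-5*1))*11 = (4*(-5))*11 = -20*11 = -220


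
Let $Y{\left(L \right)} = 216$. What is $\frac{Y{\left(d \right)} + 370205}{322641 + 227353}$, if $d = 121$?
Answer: $\frac{370421}{549994} \approx 0.6735$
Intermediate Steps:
$\frac{Y{\left(d \right)} + 370205}{322641 + 227353} = \frac{216 + 370205}{322641 + 227353} = \frac{370421}{549994}$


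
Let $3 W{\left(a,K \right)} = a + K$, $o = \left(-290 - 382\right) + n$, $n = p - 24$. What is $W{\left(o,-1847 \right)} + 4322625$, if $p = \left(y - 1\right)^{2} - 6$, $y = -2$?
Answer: $\frac{12965335}{3} \approx 4.3218 \cdot 10^{6}$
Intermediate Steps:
$p = 3$ ($p = \left(-2 - 1\right)^{2} - 6 = \left(-3\right)^{2} - 6 = 9 - 6 = 3$)
$n = -21$ ($n = 3 - 24 = -21$)
$o = -693$ ($o = \left(-290 - 382\right) - 21 = -672 - 21 = -693$)
$W{\left(a,K \right)} = \frac{K}{3} + \frac{a}{3}$ ($W{\left(a,K \right)} = \frac{a + K}{3} = \frac{K + a}{3} = \frac{K}{3} + \frac{a}{3}$)
$W{\left(o,-1847 \right)} + 4322625 = \left(\frac{1}{3} \left(-1847\right) + \frac{1}{3} \left(-693\right)\right) + 4322625 = \left(- \frac{1847}{3} - 231\right) + 4322625 = - \frac{2540}{3} + 4322625 = \frac{12965335}{3}$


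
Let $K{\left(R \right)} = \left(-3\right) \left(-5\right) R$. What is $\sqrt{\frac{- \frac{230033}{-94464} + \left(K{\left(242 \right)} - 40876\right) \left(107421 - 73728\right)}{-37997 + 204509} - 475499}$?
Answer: $\frac{i \sqrt{3241905814799241035217}}{81923904} \approx 695.01 i$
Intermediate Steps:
$K{\left(R \right)} = 15 R$
$\sqrt{\frac{- \frac{230033}{-94464} + \left(K{\left(242 \right)} - 40876\right) \left(107421 - 73728\right)}{-37997 + 204509} - 475499} = \sqrt{\frac{- \frac{230033}{-94464} + \left(15 \cdot 242 - 40876\right) \left(107421 - 73728\right)}{-37997 + 204509} - 475499} = \sqrt{\frac{\left(-230033\right) \left(- \frac{1}{94464}\right) + \left(3630 - 40876\right) 33693}{166512} - 475499} = \sqrt{\left(\frac{230033}{94464} - 1254929478\right) \frac{1}{166512} - 475499} = \sqrt{\left(- \frac{118545657979759}{94464}\right) \frac{1}{166512} - 475499} = \sqrt{- \frac{118545657979759}{15729389568} - 475499} = \sqrt{- \frac{7597854668174191}{15729389568}} = \frac{i \sqrt{3241905814799241035217}}{81923904}$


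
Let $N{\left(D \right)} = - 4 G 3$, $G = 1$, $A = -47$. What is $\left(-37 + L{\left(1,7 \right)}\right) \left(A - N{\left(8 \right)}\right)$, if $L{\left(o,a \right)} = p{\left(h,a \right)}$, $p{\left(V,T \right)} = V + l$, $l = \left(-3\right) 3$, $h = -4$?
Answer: $1750$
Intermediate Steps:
$l = -9$
$N{\left(D \right)} = -12$ ($N{\left(D \right)} = \left(-4\right) 1 \cdot 3 = \left(-4\right) 3 = -12$)
$p{\left(V,T \right)} = -9 + V$ ($p{\left(V,T \right)} = V - 9 = -9 + V$)
$L{\left(o,a \right)} = -13$ ($L{\left(o,a \right)} = -9 - 4 = -13$)
$\left(-37 + L{\left(1,7 \right)}\right) \left(A - N{\left(8 \right)}\right) = \left(-37 - 13\right) \left(-47 - -12\right) = - 50 \left(-47 + 12\right) = \left(-50\right) \left(-35\right) = 1750$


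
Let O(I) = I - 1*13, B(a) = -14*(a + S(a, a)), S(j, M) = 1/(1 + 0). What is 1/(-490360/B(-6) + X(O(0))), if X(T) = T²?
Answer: -7/47853 ≈ -0.00014628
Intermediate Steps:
S(j, M) = 1 (S(j, M) = 1/1 = 1)
B(a) = -14 - 14*a (B(a) = -14*(a + 1) = -14*(1 + a) = -14 - 14*a)
O(I) = -13 + I (O(I) = I - 13 = -13 + I)
1/(-490360/B(-6) + X(O(0))) = 1/(-490360/(-14 - 14*(-6)) + (-13 + 0)²) = 1/(-490360/(-14 + 84) + (-13)²) = 1/(-490360/70 + 169) = 1/(-4715*52/35 + 169) = 1/(-49036/7 + 169) = 1/(-47853/7) = -7/47853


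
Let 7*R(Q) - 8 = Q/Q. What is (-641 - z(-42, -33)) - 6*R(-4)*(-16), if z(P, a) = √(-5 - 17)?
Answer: -3623/7 - I*√22 ≈ -517.57 - 4.6904*I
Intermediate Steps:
R(Q) = 9/7 (R(Q) = 8/7 + (Q/Q)/7 = 8/7 + (⅐)*1 = 8/7 + ⅐ = 9/7)
z(P, a) = I*√22 (z(P, a) = √(-22) = I*√22)
(-641 - z(-42, -33)) - 6*R(-4)*(-16) = (-641 - I*√22) - 6*(9/7)*(-16) = (-641 - I*√22) - 54*(-16)/7 = (-641 - I*√22) - 1*(-864/7) = (-641 - I*√22) + 864/7 = -3623/7 - I*√22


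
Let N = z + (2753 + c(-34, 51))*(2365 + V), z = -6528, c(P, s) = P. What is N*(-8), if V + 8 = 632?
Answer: -64964504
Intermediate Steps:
V = 624 (V = -8 + 632 = 624)
N = 8120563 (N = -6528 + (2753 - 34)*(2365 + 624) = -6528 + 2719*2989 = -6528 + 8127091 = 8120563)
N*(-8) = 8120563*(-8) = -64964504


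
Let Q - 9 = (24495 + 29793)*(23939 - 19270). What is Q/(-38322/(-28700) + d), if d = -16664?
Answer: -3637304272350/239109239 ≈ -15212.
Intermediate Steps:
Q = 253470681 (Q = 9 + (24495 + 29793)*(23939 - 19270) = 9 + 54288*4669 = 9 + 253470672 = 253470681)
Q/(-38322/(-28700) + d) = 253470681/(-38322/(-28700) - 16664) = 253470681/(-38322*(-1/28700) - 16664) = 253470681/(19161/14350 - 16664) = 253470681/(-239109239/14350) = 253470681*(-14350/239109239) = -3637304272350/239109239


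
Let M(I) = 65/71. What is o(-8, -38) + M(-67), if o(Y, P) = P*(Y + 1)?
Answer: 18951/71 ≈ 266.92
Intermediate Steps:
M(I) = 65/71 (M(I) = 65*(1/71) = 65/71)
o(Y, P) = P*(1 + Y)
o(-8, -38) + M(-67) = -38*(1 - 8) + 65/71 = -38*(-7) + 65/71 = 266 + 65/71 = 18951/71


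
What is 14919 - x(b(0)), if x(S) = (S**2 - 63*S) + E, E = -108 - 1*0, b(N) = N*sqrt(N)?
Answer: 15027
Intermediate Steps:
b(N) = N**(3/2)
E = -108 (E = -108 + 0 = -108)
x(S) = -108 + S**2 - 63*S (x(S) = (S**2 - 63*S) - 108 = -108 + S**2 - 63*S)
14919 - x(b(0)) = 14919 - (-108 + (0**(3/2))**2 - 63*0**(3/2)) = 14919 - (-108 + 0**2 - 63*0) = 14919 - (-108 + 0 + 0) = 14919 - 1*(-108) = 14919 + 108 = 15027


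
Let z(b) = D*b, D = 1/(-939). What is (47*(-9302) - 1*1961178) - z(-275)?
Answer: -2252071583/939 ≈ -2.3984e+6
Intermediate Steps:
D = -1/939 ≈ -0.0010650
z(b) = -b/939
(47*(-9302) - 1*1961178) - z(-275) = (47*(-9302) - 1*1961178) - (-1)*(-275)/939 = (-437194 - 1961178) - 1*275/939 = -2398372 - 275/939 = -2252071583/939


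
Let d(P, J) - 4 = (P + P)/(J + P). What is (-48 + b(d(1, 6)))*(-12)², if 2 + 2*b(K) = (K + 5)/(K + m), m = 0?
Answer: -6900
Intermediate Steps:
d(P, J) = 4 + 2*P/(J + P) (d(P, J) = 4 + (P + P)/(J + P) = 4 + (2*P)/(J + P) = 4 + 2*P/(J + P))
b(K) = -1 + (5 + K)/(2*K) (b(K) = -1 + ((K + 5)/(K + 0))/2 = -1 + ((5 + K)/K)/2 = -1 + (5 + K)/(2*K))
(-48 + b(d(1, 6)))*(-12)² = (-48 + (5 - 2*(2*6 + 3*1)/(6 + 1))/(2*((2*(2*6 + 3*1)/(6 + 1)))))*(-12)² = (-48 + (5 - 2*(12 + 3)/7)/(2*((2*(12 + 3)/7))))*144 = (-48 + (5 - 2*15/7)/(2*((2*(⅐)*15))))*144 = (-48 + (5 - 1*30/7)/(2*(30/7)))*144 = (-48 + (½)*(7/30)*(5 - 30/7))*144 = (-48 + (½)*(7/30)*(5/7))*144 = (-48 + 1/12)*144 = -575/12*144 = -6900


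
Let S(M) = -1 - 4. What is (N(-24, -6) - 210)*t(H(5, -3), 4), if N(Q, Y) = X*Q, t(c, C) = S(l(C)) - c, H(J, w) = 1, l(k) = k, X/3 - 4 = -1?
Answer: 2556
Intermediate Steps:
X = 9 (X = 12 + 3*(-1) = 12 - 3 = 9)
S(M) = -5
t(c, C) = -5 - c
N(Q, Y) = 9*Q
(N(-24, -6) - 210)*t(H(5, -3), 4) = (9*(-24) - 210)*(-5 - 1*1) = (-216 - 210)*(-5 - 1) = -426*(-6) = 2556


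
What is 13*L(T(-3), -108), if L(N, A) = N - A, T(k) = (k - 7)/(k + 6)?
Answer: 4082/3 ≈ 1360.7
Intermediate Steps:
T(k) = (-7 + k)/(6 + k)
13*L(T(-3), -108) = 13*((-7 - 3)/(6 - 3) - 1*(-108)) = 13*(-10/3 + 108) = 13*(314/3) = 4082/3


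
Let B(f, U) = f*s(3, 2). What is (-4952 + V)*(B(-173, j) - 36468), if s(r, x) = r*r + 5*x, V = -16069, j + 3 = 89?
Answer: 835689855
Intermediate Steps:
j = 86 (j = -3 + 89 = 86)
s(r, x) = r² + 5*x
B(f, U) = 19*f (B(f, U) = f*(3² + 5*2) = f*(9 + 10) = f*19 = 19*f)
(-4952 + V)*(B(-173, j) - 36468) = (-4952 - 16069)*(19*(-173) - 36468) = -21021*(-3287 - 36468) = -21021*(-39755) = 835689855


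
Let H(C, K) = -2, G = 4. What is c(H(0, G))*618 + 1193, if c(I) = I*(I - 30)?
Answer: 40745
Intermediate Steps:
c(I) = I*(-30 + I)
c(H(0, G))*618 + 1193 = -2*(-30 - 2)*618 + 1193 = -2*(-32)*618 + 1193 = 64*618 + 1193 = 39552 + 1193 = 40745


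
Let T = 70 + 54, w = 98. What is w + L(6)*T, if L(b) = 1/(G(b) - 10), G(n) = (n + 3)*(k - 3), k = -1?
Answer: 2192/23 ≈ 95.304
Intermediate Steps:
G(n) = -12 - 4*n (G(n) = (n + 3)*(-1 - 3) = (3 + n)*(-4) = -12 - 4*n)
T = 124
L(b) = 1/(-22 - 4*b) (L(b) = 1/((-12 - 4*b) - 10) = 1/(-22 - 4*b))
w + L(6)*T = 98 - 1/(22 + 4*6)*124 = 98 - 1/(22 + 24)*124 = 98 - 1/46*124 = 98 - 62/23 = 2192/23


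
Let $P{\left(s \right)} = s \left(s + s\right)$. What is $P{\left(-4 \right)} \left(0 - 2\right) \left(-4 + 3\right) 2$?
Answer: $128$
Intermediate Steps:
$P{\left(s \right)} = 2 s^{2}$ ($P{\left(s \right)} = s 2 s = 2 s^{2}$)
$P{\left(-4 \right)} \left(0 - 2\right) \left(-4 + 3\right) 2 = 2 \left(-4\right)^{2} \left(0 - 2\right) \left(-4 + 3\right) 2 = 2 \cdot 16 \left(0 - 2\right) \left(\left(-1\right) 2\right) = 32 \left(-2\right) \left(-2\right) = \left(-64\right) \left(-2\right) = 128$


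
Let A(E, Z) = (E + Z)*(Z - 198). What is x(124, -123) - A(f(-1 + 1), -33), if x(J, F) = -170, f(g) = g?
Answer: -7793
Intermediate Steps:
A(E, Z) = (-198 + Z)*(E + Z) (A(E, Z) = (E + Z)*(-198 + Z) = (-198 + Z)*(E + Z))
x(124, -123) - A(f(-1 + 1), -33) = -170 - ((-33)² - 198*(-1 + 1) - 198*(-33) + (-1 + 1)*(-33)) = -170 - (1089 - 198*0 + 6534 + 0*(-33)) = -170 - (1089 + 0 + 6534 + 0) = -170 - 1*7623 = -170 - 7623 = -7793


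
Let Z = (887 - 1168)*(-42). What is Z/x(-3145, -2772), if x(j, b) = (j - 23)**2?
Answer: 1967/1672704 ≈ 0.0011759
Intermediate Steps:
Z = 11802 (Z = -281*(-42) = 11802)
x(j, b) = (-23 + j)**2
Z/x(-3145, -2772) = 11802/((-23 - 3145)**2) = 11802/((-3168)**2) = 11802/10036224 = 11802*(1/10036224) = 1967/1672704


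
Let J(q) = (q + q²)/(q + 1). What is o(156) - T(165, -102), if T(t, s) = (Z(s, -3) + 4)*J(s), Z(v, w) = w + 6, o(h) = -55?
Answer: 659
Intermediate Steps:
Z(v, w) = 6 + w
J(q) = (q + q²)/(1 + q)
T(t, s) = 7*s (T(t, s) = ((6 - 3) + 4)*s = (3 + 4)*s = 7*s)
o(156) - T(165, -102) = -55 - 7*(-102) = -55 - 1*(-714) = -55 + 714 = 659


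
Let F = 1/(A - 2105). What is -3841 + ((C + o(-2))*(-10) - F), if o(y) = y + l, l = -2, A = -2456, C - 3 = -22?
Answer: -16469770/4561 ≈ -3611.0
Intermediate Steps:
C = -19 (C = 3 - 22 = -19)
o(y) = -2 + y (o(y) = y - 2 = -2 + y)
F = -1/4561 (F = 1/(-2456 - 2105) = 1/(-4561) = -1/4561 ≈ -0.00021925)
-3841 + ((C + o(-2))*(-10) - F) = -3841 + ((-19 + (-2 - 2))*(-10) - 1*(-1/4561)) = -3841 + ((-19 - 4)*(-10) + 1/4561) = -3841 + (-23*(-10) + 1/4561) = -3841 + (230 + 1/4561) = -3841 + 1049031/4561 = -16469770/4561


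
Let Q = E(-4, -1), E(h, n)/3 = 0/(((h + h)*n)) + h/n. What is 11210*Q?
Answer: 134520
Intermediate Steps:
E(h, n) = 3*h/n (E(h, n) = 3*(0/(((h + h)*n)) + h/n) = 3*(0/(((2*h)*n)) + h/n) = 3*(0/((2*h*n)) + h/n) = 3*(0*(1/(2*h*n)) + h/n) = 3*(0 + h/n) = 3*(h/n) = 3*h/n)
Q = 12 (Q = 3*(-4)/(-1) = 3*(-4)*(-1) = 12)
11210*Q = 11210*12 = 134520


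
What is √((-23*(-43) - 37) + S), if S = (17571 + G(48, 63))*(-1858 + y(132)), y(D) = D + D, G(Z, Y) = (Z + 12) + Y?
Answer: 2*I*√7050821 ≈ 5310.7*I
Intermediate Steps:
G(Z, Y) = 12 + Y + Z (G(Z, Y) = (12 + Z) + Y = 12 + Y + Z)
y(D) = 2*D
S = -28204236 (S = (17571 + (12 + 63 + 48))*(-1858 + 2*132) = (17571 + 123)*(-1858 + 264) = 17694*(-1594) = -28204236)
√((-23*(-43) - 37) + S) = √((-23*(-43) - 37) - 28204236) = √((989 - 37) - 28204236) = √(952 - 28204236) = √(-28203284) = 2*I*√7050821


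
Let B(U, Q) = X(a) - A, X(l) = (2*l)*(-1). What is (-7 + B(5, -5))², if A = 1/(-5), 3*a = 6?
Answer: 2916/25 ≈ 116.64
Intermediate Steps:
a = 2 (a = (⅓)*6 = 2)
A = -⅕ ≈ -0.20000
X(l) = -2*l
B(U, Q) = -19/5 (B(U, Q) = -2*2 - 1*(-⅕) = -4 + ⅕ = -19/5)
(-7 + B(5, -5))² = (-7 - 19/5)² = (-54/5)² = 2916/25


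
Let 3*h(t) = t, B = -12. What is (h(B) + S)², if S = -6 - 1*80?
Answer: 8100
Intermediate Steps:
h(t) = t/3
S = -86 (S = -6 - 80 = -86)
(h(B) + S)² = ((⅓)*(-12) - 86)² = (-4 - 86)² = (-90)² = 8100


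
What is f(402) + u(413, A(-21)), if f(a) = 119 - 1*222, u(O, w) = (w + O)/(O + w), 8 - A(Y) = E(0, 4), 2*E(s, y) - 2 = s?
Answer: -102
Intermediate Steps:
E(s, y) = 1 + s/2
A(Y) = 7 (A(Y) = 8 - (1 + (½)*0) = 8 - (1 + 0) = 8 - 1*1 = 8 - 1 = 7)
u(O, w) = 1 (u(O, w) = (O + w)/(O + w) = 1)
f(a) = -103 (f(a) = 119 - 222 = -103)
f(402) + u(413, A(-21)) = -103 + 1 = -102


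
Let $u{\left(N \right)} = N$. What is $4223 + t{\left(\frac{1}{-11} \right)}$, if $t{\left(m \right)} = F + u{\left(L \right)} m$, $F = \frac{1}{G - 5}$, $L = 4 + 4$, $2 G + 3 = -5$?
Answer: $\frac{417994}{99} \approx 4222.2$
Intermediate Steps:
$G = -4$ ($G = - \frac{3}{2} + \frac{1}{2} \left(-5\right) = - \frac{3}{2} - \frac{5}{2} = -4$)
$L = 8$
$F = - \frac{1}{9}$ ($F = \frac{1}{-4 - 5} = \frac{1}{-9} = - \frac{1}{9} \approx -0.11111$)
$t{\left(m \right)} = - \frac{1}{9} + 8 m$
$4223 + t{\left(\frac{1}{-11} \right)} = 4223 + \left(- \frac{1}{9} + \frac{8}{-11}\right) = 4223 + \left(- \frac{1}{9} + 8 \left(- \frac{1}{11}\right)\right) = 4223 - \frac{83}{99} = \frac{417994}{99}$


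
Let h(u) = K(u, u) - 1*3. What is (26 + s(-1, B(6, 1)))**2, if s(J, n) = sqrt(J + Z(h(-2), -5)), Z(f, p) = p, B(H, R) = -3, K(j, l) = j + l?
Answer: (26 + I*sqrt(6))**2 ≈ 670.0 + 127.37*I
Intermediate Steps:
h(u) = -3 + 2*u (h(u) = (u + u) - 1*3 = 2*u - 3 = -3 + 2*u)
s(J, n) = sqrt(-5 + J) (s(J, n) = sqrt(J - 5) = sqrt(-5 + J))
(26 + s(-1, B(6, 1)))**2 = (26 + sqrt(-5 - 1))**2 = (26 + sqrt(-6))**2 = (26 + I*sqrt(6))**2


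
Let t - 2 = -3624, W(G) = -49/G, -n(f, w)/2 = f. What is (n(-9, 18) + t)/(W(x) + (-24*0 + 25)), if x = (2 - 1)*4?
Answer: -848/3 ≈ -282.67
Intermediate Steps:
x = 4 (x = 1*4 = 4)
n(f, w) = -2*f
t = -3622 (t = 2 - 3624 = -3622)
(n(-9, 18) + t)/(W(x) + (-24*0 + 25)) = (-2*(-9) - 3622)/(-49/4 + (-24*0 + 25)) = (18 - 3622)/(-49*¼ + (0 + 25)) = -3604/(-49/4 + 25) = -3604/51/4 = -3604*4/51 = -848/3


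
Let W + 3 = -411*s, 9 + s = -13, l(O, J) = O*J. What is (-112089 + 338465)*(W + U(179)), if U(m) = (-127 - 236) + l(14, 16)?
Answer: 2014746400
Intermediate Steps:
l(O, J) = J*O
s = -22 (s = -9 - 13 = -22)
W = 9039 (W = -3 - 411*(-22) = -3 + 9042 = 9039)
U(m) = -139 (U(m) = (-127 - 236) + 16*14 = -363 + 224 = -139)
(-112089 + 338465)*(W + U(179)) = (-112089 + 338465)*(9039 - 139) = 226376*8900 = 2014746400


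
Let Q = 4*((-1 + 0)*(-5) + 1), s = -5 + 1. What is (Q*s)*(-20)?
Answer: 1920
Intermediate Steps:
s = -4
Q = 24 (Q = 4*(-1*(-5) + 1) = 4*(5 + 1) = 4*6 = 24)
(Q*s)*(-20) = (24*(-4))*(-20) = -96*(-20) = 1920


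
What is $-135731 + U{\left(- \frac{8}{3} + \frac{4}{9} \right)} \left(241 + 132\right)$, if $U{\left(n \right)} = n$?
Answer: $- \frac{1229039}{9} \approx -1.3656 \cdot 10^{5}$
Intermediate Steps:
$-135731 + U{\left(- \frac{8}{3} + \frac{4}{9} \right)} \left(241 + 132\right) = -135731 + \left(- \frac{8}{3} + \frac{4}{9}\right) \left(241 + 132\right) = -135731 + \left(\left(-8\right) \frac{1}{3} + 4 \cdot \frac{1}{9}\right) 373 = -135731 + \left(- \frac{8}{3} + \frac{4}{9}\right) 373 = -135731 - \frac{7460}{9} = - \frac{1229039}{9}$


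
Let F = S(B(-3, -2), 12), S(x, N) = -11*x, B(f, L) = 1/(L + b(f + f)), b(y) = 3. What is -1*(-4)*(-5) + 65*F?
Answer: -735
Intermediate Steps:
B(f, L) = 1/(3 + L) (B(f, L) = 1/(L + 3) = 1/(3 + L))
F = -11 (F = -11/(3 - 2) = -11/1 = -11*1 = -11)
-1*(-4)*(-5) + 65*F = -1*(-4)*(-5) + 65*(-11) = 4*(-5) - 715 = -20 - 715 = -735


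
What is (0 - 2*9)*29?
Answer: -522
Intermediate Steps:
(0 - 2*9)*29 = (0 - 18)*29 = -18*29 = -522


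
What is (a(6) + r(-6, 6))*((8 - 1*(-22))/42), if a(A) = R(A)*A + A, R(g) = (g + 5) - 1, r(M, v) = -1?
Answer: 325/7 ≈ 46.429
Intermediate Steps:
R(g) = 4 + g (R(g) = (5 + g) - 1 = 4 + g)
a(A) = A + A*(4 + A) (a(A) = (4 + A)*A + A = A*(4 + A) + A = A + A*(4 + A))
(a(6) + r(-6, 6))*((8 - 1*(-22))/42) = (6*(5 + 6) - 1)*((8 - 1*(-22))/42) = (6*11 - 1)*((8 + 22)*(1/42)) = (66 - 1)*(30*(1/42)) = 65*(5/7) = 325/7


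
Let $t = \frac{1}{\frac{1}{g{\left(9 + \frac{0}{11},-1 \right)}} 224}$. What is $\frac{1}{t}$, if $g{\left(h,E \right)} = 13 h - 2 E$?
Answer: $\frac{32}{17} \approx 1.8824$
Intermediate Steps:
$g{\left(h,E \right)} = - 2 E + 13 h$
$t = \frac{17}{32}$ ($t = \frac{1}{\frac{1}{\left(-2\right) \left(-1\right) + 13 \left(9 + \frac{0}{11}\right)} 224} = \frac{1}{\frac{1}{2 + 13 \left(9 + 0 \cdot \frac{1}{11}\right)} 224} = \frac{1}{\frac{1}{2 + 13 \left(9 + 0\right)} 224} = \frac{1}{\frac{1}{2 + 13 \cdot 9} \cdot 224} = \frac{1}{\frac{1}{2 + 117} \cdot 224} = \frac{1}{\frac{1}{119} \cdot 224} = \frac{1}{\frac{32}{17}} = \frac{17}{32} \approx 0.53125$)
$\frac{1}{t} = \frac{1}{\frac{17}{32}} = \frac{32}{17}$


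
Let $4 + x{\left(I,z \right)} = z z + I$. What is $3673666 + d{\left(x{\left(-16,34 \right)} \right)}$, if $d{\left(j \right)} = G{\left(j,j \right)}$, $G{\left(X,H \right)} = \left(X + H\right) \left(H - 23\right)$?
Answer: $6202402$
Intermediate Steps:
$x{\left(I,z \right)} = -4 + I + z^{2}$ ($x{\left(I,z \right)} = -4 + \left(z z + I\right) = -4 + \left(z^{2} + I\right) = -4 + \left(I + z^{2}\right) = -4 + I + z^{2}$)
$G{\left(X,H \right)} = \left(-23 + H\right) \left(H + X\right)$ ($G{\left(X,H \right)} = \left(H + X\right) \left(-23 + H\right) = \left(-23 + H\right) \left(H + X\right)$)
$d{\left(j \right)} = - 46 j + 2 j^{2}$ ($d{\left(j \right)} = j^{2} - 23 j - 23 j + j j = j^{2} - 23 j - 23 j + j^{2} = - 46 j + 2 j^{2}$)
$3673666 + d{\left(x{\left(-16,34 \right)} \right)} = 3673666 + 2 \left(-4 - 16 + 34^{2}\right) \left(-23 - \left(20 - 1156\right)\right) = 3673666 + 2 \left(-4 - 16 + 1156\right) \left(-23 - -1136\right) = 3673666 + 2 \cdot 1136 \left(-23 + 1136\right) = 3673666 + 2 \cdot 1136 \cdot 1113 = 3673666 + 2528736 = 6202402$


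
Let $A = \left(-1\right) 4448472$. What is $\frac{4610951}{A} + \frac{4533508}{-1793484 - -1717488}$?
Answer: $- \frac{1709799769331}{28172173176} \approx -60.691$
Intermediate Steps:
$A = -4448472$
$\frac{4610951}{A} + \frac{4533508}{-1793484 - -1717488} = \frac{4610951}{-4448472} + \frac{4533508}{-1793484 - -1717488} = 4610951 \left(- \frac{1}{4448472}\right) + \frac{4533508}{-1793484 + 1717488} = - \frac{4610951}{4448472} + \frac{4533508}{-75996} = - \frac{4610951}{4448472} + 4533508 \left(- \frac{1}{75996}\right) = - \frac{4610951}{4448472} - \frac{1133377}{18999} = - \frac{1709799769331}{28172173176}$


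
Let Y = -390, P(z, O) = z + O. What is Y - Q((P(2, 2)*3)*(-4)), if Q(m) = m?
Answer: -342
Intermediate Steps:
P(z, O) = O + z
Y - Q((P(2, 2)*3)*(-4)) = -390 - (2 + 2)*3*(-4) = -390 - 4*3*(-4) = -390 - 12*(-4) = -390 - 1*(-48) = -390 + 48 = -342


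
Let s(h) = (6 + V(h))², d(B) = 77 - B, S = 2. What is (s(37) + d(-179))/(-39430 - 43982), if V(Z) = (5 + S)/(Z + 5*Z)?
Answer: -14409625/4110877008 ≈ -0.0035052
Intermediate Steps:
V(Z) = 7/(6*Z) (V(Z) = (5 + 2)/(Z + 5*Z) = 7/((6*Z)) = 7*(1/(6*Z)) = 7/(6*Z))
s(h) = (6 + 7/(6*h))²
(s(37) + d(-179))/(-39430 - 43982) = ((1/36)*(7 + 36*37)²/37² + (77 - 1*(-179)))/(-39430 - 43982) = ((1/36)*(1/1369)*(7 + 1332)² + (77 + 179))/(-83412) = ((1/36)*(1/1369)*1339² + 256)*(-1/83412) = ((1/36)*(1/1369)*1792921 + 256)*(-1/83412) = (1792921/49284 + 256)*(-1/83412) = (14409625/49284)*(-1/83412) = -14409625/4110877008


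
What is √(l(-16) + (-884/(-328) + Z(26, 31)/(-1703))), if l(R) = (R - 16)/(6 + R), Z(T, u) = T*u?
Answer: 7*√319198530/53710 ≈ 2.3285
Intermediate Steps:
l(R) = (-16 + R)/(6 + R)
√(l(-16) + (-884/(-328) + Z(26, 31)/(-1703))) = √((-16 - 16)/(6 - 16) + (-884/(-328) + (26*31)/(-1703))) = √(-32/(-10) + (-884*(-1/328) + 806*(-1/1703))) = √(-⅒*(-32) + (221/82 - 62/131)) = √(16/5 + 23867/10742) = √(291207/53710) = 7*√319198530/53710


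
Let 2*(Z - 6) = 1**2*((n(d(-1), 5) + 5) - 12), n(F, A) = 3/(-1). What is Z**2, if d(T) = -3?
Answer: 1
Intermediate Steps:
n(F, A) = -3 (n(F, A) = 3*(-1) = -3)
Z = 1 (Z = 6 + (1**2*((-3 + 5) - 12))/2 = 6 + (1*(2 - 12))/2 = 6 + (1*(-10))/2 = 6 + (1/2)*(-10) = 6 - 5 = 1)
Z**2 = 1**2 = 1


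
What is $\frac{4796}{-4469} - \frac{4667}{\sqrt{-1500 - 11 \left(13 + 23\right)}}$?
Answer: $- \frac{44}{41} + \frac{4667 i \sqrt{474}}{948} \approx -1.0732 + 107.18 i$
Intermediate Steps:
$\frac{4796}{-4469} - \frac{4667}{\sqrt{-1500 - 11 \left(13 + 23\right)}} = 4796 \left(- \frac{1}{4469}\right) - \frac{4667}{\sqrt{-1500 - 396}} = - \frac{44}{41} - \frac{4667}{\sqrt{-1500 - 396}} = - \frac{44}{41} - \frac{4667}{\sqrt{-1896}} = - \frac{44}{41} - \frac{4667}{2 i \sqrt{474}} = - \frac{44}{41} - 4667 \left(- \frac{i \sqrt{474}}{948}\right) = - \frac{44}{41} + \frac{4667 i \sqrt{474}}{948}$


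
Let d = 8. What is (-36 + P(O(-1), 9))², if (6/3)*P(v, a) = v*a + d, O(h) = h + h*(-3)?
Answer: 529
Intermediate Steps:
O(h) = -2*h (O(h) = h - 3*h = -2*h)
P(v, a) = 4 + a*v/2 (P(v, a) = (v*a + 8)/2 = (a*v + 8)/2 = (8 + a*v)/2 = 4 + a*v/2)
(-36 + P(O(-1), 9))² = (-36 + (4 + (½)*9*(-2*(-1))))² = (-36 + (4 + (½)*9*2))² = (-36 + (4 + 9))² = (-36 + 13)² = (-23)² = 529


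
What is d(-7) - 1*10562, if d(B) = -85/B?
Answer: -73849/7 ≈ -10550.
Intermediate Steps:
d(-7) - 1*10562 = -85/(-7) - 1*10562 = -85*(-⅐) - 10562 = 85/7 - 10562 = -73849/7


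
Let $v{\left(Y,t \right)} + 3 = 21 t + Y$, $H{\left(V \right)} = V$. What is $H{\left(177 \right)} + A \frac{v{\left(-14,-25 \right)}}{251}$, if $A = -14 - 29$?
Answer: $\frac{67733}{251} \approx 269.85$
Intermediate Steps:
$A = -43$
$v{\left(Y,t \right)} = -3 + Y + 21 t$ ($v{\left(Y,t \right)} = -3 + \left(21 t + Y\right) = -3 + \left(Y + 21 t\right) = -3 + Y + 21 t$)
$H{\left(177 \right)} + A \frac{v{\left(-14,-25 \right)}}{251} = 177 - 43 \frac{-3 - 14 + 21 \left(-25\right)}{251} = 177 - 43 \left(-3 - 14 - 525\right) \frac{1}{251} = 177 - 43 \left(\left(-542\right) \frac{1}{251}\right) = 177 - - \frac{23306}{251} = 177 + \frac{23306}{251} = \frac{67733}{251}$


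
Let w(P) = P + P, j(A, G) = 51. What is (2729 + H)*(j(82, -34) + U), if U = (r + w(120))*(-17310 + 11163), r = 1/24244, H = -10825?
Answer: 6580844276232/551 ≈ 1.1943e+10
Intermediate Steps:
w(P) = 2*P
r = 1/24244 ≈ 4.1247e-5
U = -35766694467/24244 (U = (1/24244 + 2*120)*(-17310 + 11163) = (1/24244 + 240)*(-6147) = (5818561/24244)*(-6147) = -35766694467/24244 ≈ -1.4753e+6)
(2729 + H)*(j(82, -34) + U) = (2729 - 10825)*(51 - 35766694467/24244) = -8096*(-35765458023/24244) = 6580844276232/551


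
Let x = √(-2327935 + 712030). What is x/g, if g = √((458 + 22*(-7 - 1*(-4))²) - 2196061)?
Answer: 3*√15766959629/439081 ≈ 0.85793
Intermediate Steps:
x = 3*I*√179545 (x = √(-1615905) = 3*I*√179545 ≈ 1271.2*I)
g = I*√2195405 (g = √((458 + 22*(-7 + 4)²) - 2196061) = √((458 + 22*(-3)²) - 2196061) = √((458 + 22*9) - 2196061) = √((458 + 198) - 2196061) = √(656 - 2196061) = √(-2195405) = I*√2195405 ≈ 1481.7*I)
x/g = (3*I*√179545)/((I*√2195405)) = (3*I*√179545)*(-I*√2195405/2195405) = 3*√15766959629/439081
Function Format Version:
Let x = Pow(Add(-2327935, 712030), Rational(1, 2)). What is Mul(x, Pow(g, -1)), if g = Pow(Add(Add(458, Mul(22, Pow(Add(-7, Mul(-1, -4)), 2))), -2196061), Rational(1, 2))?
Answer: Mul(Rational(3, 439081), Pow(15766959629, Rational(1, 2))) ≈ 0.85793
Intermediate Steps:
x = Mul(3, I, Pow(179545, Rational(1, 2))) (x = Pow(-1615905, Rational(1, 2)) = Mul(3, I, Pow(179545, Rational(1, 2))) ≈ Mul(1271.2, I))
g = Mul(I, Pow(2195405, Rational(1, 2))) (g = Pow(Add(Add(458, Mul(22, Pow(Add(-7, 4), 2))), -2196061), Rational(1, 2)) = Pow(Add(Add(458, Mul(22, Pow(-3, 2))), -2196061), Rational(1, 2)) = Pow(Add(Add(458, Mul(22, 9)), -2196061), Rational(1, 2)) = Pow(Add(Add(458, 198), -2196061), Rational(1, 2)) = Pow(Add(656, -2196061), Rational(1, 2)) = Pow(-2195405, Rational(1, 2)) = Mul(I, Pow(2195405, Rational(1, 2))) ≈ Mul(1481.7, I))
Mul(x, Pow(g, -1)) = Mul(Mul(3, I, Pow(179545, Rational(1, 2))), Pow(Mul(I, Pow(2195405, Rational(1, 2))), -1)) = Mul(Mul(3, I, Pow(179545, Rational(1, 2))), Mul(Rational(-1, 2195405), I, Pow(2195405, Rational(1, 2)))) = Mul(Rational(3, 439081), Pow(15766959629, Rational(1, 2)))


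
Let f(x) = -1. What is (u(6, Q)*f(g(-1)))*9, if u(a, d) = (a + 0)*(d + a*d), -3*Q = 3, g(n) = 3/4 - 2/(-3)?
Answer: 378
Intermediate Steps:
g(n) = 17/12 (g(n) = 3*(¼) - 2*(-⅓) = ¾ + ⅔ = 17/12)
Q = -1 (Q = -⅓*3 = -1)
u(a, d) = a*(d + a*d)
(u(6, Q)*f(g(-1)))*9 = ((6*(-1)*(1 + 6))*(-1))*9 = ((6*(-1)*7)*(-1))*9 = -42*(-1)*9 = 42*9 = 378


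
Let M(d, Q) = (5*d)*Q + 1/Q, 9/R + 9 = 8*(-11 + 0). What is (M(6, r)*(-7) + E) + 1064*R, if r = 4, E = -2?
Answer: -365679/388 ≈ -942.47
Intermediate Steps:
R = -9/97 (R = 9/(-9 + 8*(-11 + 0)) = 9/(-9 + 8*(-11)) = 9/(-9 - 88) = 9/(-97) = 9*(-1/97) = -9/97 ≈ -0.092783)
M(d, Q) = 1/Q + 5*Q*d (M(d, Q) = 5*Q*d + 1/Q = 1/Q + 5*Q*d)
(M(6, r)*(-7) + E) + 1064*R = ((1/4 + 5*4*6)*(-7) - 2) + 1064*(-9/97) = ((¼ + 120)*(-7) - 2) - 9576/97 = ((481/4)*(-7) - 2) - 9576/97 = (-3367/4 - 2) - 9576/97 = -3375/4 - 9576/97 = -365679/388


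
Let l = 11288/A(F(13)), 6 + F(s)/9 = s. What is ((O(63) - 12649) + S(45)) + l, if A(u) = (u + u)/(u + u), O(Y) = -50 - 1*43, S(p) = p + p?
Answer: -1364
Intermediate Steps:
S(p) = 2*p
F(s) = -54 + 9*s
O(Y) = -93 (O(Y) = -50 - 43 = -93)
A(u) = 1 (A(u) = (2*u)/((2*u)) = (2*u)*(1/(2*u)) = 1)
l = 11288 (l = 11288/1 = 11288*1 = 11288)
((O(63) - 12649) + S(45)) + l = ((-93 - 12649) + 2*45) + 11288 = (-12742 + 90) + 11288 = -12652 + 11288 = -1364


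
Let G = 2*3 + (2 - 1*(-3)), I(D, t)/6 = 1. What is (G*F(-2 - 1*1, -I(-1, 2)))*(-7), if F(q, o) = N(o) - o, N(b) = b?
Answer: 0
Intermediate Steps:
I(D, t) = 6 (I(D, t) = 6*1 = 6)
G = 11 (G = 6 + (2 + 3) = 6 + 5 = 11)
F(q, o) = 0 (F(q, o) = o - o = 0)
(G*F(-2 - 1*1, -I(-1, 2)))*(-7) = (11*0)*(-7) = 0*(-7) = 0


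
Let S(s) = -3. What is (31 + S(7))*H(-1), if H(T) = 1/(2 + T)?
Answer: 28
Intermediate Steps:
(31 + S(7))*H(-1) = (31 - 3)/(2 - 1) = 28/1 = 28*1 = 28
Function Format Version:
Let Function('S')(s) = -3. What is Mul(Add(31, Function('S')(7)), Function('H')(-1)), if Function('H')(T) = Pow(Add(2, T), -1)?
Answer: 28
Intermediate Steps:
Mul(Add(31, Function('S')(7)), Function('H')(-1)) = Mul(Add(31, -3), Pow(Add(2, -1), -1)) = Mul(28, Pow(1, -1)) = Mul(28, 1) = 28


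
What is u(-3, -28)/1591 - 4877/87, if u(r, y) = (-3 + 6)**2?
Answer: -7758524/138417 ≈ -56.052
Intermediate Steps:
u(r, y) = 9 (u(r, y) = 3**2 = 9)
u(-3, -28)/1591 - 4877/87 = 9/1591 - 4877/87 = -7758524/138417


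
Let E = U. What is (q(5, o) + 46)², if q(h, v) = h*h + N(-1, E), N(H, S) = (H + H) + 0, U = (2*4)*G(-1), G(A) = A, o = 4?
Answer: 4761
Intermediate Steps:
U = -8 (U = (2*4)*(-1) = 8*(-1) = -8)
E = -8
N(H, S) = 2*H (N(H, S) = 2*H + 0 = 2*H)
q(h, v) = -2 + h² (q(h, v) = h*h + 2*(-1) = h² - 2 = -2 + h²)
(q(5, o) + 46)² = ((-2 + 5²) + 46)² = ((-2 + 25) + 46)² = (23 + 46)² = 69² = 4761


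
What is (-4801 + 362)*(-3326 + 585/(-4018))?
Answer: 59324806867/4018 ≈ 1.4765e+7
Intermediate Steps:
(-4801 + 362)*(-3326 + 585/(-4018)) = -4439*(-3326 + 585*(-1/4018)) = -4439*(-3326 - 585/4018) = -4439*(-13364453/4018) = 59324806867/4018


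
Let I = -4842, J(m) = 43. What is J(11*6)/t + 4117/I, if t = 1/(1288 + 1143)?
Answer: 506144669/4842 ≈ 1.0453e+5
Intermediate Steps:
t = 1/2431 ≈ 0.00041135
J(11*6)/t + 4117/I = 43/(1/2431) + 4117/(-4842) = 43*2431 + 4117*(-1/4842) = 104533 - 4117/4842 = 506144669/4842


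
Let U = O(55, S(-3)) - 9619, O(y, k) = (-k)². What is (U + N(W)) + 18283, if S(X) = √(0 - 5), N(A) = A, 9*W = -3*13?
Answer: 25964/3 ≈ 8654.7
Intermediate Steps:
W = -13/3 (W = (-3*13)/9 = (⅑)*(-39) = -13/3 ≈ -4.3333)
S(X) = I*√5 (S(X) = √(-5) = I*√5)
O(y, k) = k²
U = -9624 (U = (I*√5)² - 9619 = -5 - 9619 = -9624)
(U + N(W)) + 18283 = (-9624 - 13/3) + 18283 = -28885/3 + 18283 = 25964/3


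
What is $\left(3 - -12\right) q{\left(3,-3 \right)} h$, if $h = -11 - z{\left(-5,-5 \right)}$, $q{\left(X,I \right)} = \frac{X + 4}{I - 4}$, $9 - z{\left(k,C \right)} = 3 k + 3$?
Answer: $480$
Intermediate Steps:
$z{\left(k,C \right)} = 6 - 3 k$ ($z{\left(k,C \right)} = 9 - \left(3 k + 3\right) = 9 - \left(3 + 3 k\right) = 6 - 3 k$)
$q{\left(X,I \right)} = \frac{4 + X}{-4 + I}$
$h = -32$ ($h = -11 - \left(6 - -15\right) = -11 - \left(6 + 15\right) = -11 - 21 = -32$)
$\left(3 - -12\right) q{\left(3,-3 \right)} h = \left(3 - -12\right) \frac{4 + 3}{-4 - 3} \left(-32\right) = \left(3 + 12\right) \frac{1}{-7} \cdot 7 \left(-32\right) = 15 \left(\left(- \frac{1}{7}\right) 7\right) \left(-32\right) = 15 \left(-1\right) \left(-32\right) = \left(-15\right) \left(-32\right) = 480$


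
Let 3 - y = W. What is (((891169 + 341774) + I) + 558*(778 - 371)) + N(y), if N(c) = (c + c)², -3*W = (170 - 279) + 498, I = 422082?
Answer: 17572795/9 ≈ 1.9525e+6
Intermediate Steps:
W = -389/3 (W = -((170 - 279) + 498)/3 = -(-109 + 498)/3 = -⅓*389 = -389/3 ≈ -129.67)
y = 398/3 (y = 3 - 1*(-389/3) = 3 + 389/3 = 398/3 ≈ 132.67)
N(c) = 4*c² (N(c) = (2*c)² = 4*c²)
(((891169 + 341774) + I) + 558*(778 - 371)) + N(y) = (((891169 + 341774) + 422082) + 558*(778 - 371)) + 4*(398/3)² = ((1232943 + 422082) + 558*407) + 4*(158404/9) = (1655025 + 227106) + 633616/9 = 1882131 + 633616/9 = 17572795/9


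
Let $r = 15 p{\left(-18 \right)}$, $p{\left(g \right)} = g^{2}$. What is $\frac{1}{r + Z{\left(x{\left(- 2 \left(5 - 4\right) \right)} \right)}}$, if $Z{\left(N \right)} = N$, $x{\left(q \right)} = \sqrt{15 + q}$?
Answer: $\frac{4860}{23619587} - \frac{\sqrt{13}}{23619587} \approx 0.00020561$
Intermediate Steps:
$r = 4860$ ($r = 15 \left(-18\right)^{2} = 15 \cdot 324 = 4860$)
$\frac{1}{r + Z{\left(x{\left(- 2 \left(5 - 4\right) \right)} \right)}} = \frac{1}{4860 + \sqrt{15 - 2 \left(5 - 4\right)}} = \frac{1}{4860 + \sqrt{15 - 2}} = \frac{1}{4860 + \sqrt{13}}$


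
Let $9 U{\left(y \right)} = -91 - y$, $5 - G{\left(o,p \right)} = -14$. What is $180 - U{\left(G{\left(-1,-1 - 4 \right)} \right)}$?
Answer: $\frac{1730}{9} \approx 192.22$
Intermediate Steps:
$G{\left(o,p \right)} = 19$ ($G{\left(o,p \right)} = 5 - -14 = 5 + 14 = 19$)
$U{\left(y \right)} = - \frac{91}{9} - \frac{y}{9}$ ($U{\left(y \right)} = \frac{-91 - y}{9} = - \frac{91}{9} - \frac{y}{9}$)
$180 - U{\left(G{\left(-1,-1 - 4 \right)} \right)} = 180 - \left(- \frac{91}{9} - \frac{19}{9}\right) = 180 - - \frac{110}{9} = 180 + \frac{110}{9} = \frac{1730}{9}$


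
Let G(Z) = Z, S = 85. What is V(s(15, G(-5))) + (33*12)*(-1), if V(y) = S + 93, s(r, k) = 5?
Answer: -218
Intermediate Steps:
V(y) = 178 (V(y) = 85 + 93 = 178)
V(s(15, G(-5))) + (33*12)*(-1) = 178 + (33*12)*(-1) = 178 + 396*(-1) = 178 - 396 = -218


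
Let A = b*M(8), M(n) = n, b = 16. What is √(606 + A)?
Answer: √734 ≈ 27.092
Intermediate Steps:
A = 128 (A = 16*8 = 128)
√(606 + A) = √(606 + 128) = √734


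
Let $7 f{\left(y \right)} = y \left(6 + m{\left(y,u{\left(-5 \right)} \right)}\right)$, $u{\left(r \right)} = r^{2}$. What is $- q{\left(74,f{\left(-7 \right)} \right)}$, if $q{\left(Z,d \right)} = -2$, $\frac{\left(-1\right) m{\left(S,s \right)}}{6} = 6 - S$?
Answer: $2$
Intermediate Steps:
$m{\left(S,s \right)} = -36 + 6 S$ ($m{\left(S,s \right)} = - 6 \left(6 - S\right) = -36 + 6 S$)
$f{\left(y \right)} = \frac{y \left(-30 + 6 y\right)}{7}$ ($f{\left(y \right)} = \frac{y \left(6 + \left(-36 + 6 y\right)\right)}{7} = \frac{y \left(-30 + 6 y\right)}{7}$)
$- q{\left(74,f{\left(-7 \right)} \right)} = \left(-1\right) \left(-2\right) = 2$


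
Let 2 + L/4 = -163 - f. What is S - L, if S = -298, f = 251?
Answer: 1366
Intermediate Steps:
L = -1664 (L = -8 + 4*(-163 - 1*251) = -8 + 4*(-163 - 251) = -8 + 4*(-414) = -8 - 1656 = -1664)
S - L = -298 - 1*(-1664) = -298 + 1664 = 1366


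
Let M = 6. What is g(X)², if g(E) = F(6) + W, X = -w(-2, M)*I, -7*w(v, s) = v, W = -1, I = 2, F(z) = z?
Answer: 25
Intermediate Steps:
w(v, s) = -v/7
X = -4/7 (X = -(-⅐*(-2))*2 = -2*2/7 = -1*4/7 = -4/7 ≈ -0.57143)
g(E) = 5 (g(E) = 6 - 1 = 5)
g(X)² = 5² = 25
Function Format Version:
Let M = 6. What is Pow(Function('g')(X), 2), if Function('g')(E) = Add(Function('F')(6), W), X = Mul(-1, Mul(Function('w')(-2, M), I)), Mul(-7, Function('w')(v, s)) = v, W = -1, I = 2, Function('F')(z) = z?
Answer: 25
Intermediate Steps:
Function('w')(v, s) = Mul(Rational(-1, 7), v)
X = Rational(-4, 7) (X = Mul(-1, Mul(Mul(Rational(-1, 7), -2), 2)) = Mul(-1, Mul(Rational(2, 7), 2)) = Mul(-1, Rational(4, 7)) = Rational(-4, 7) ≈ -0.57143)
Function('g')(E) = 5 (Function('g')(E) = Add(6, -1) = 5)
Pow(Function('g')(X), 2) = Pow(5, 2) = 25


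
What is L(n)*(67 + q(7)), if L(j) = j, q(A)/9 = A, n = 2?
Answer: 260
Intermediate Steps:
q(A) = 9*A
L(n)*(67 + q(7)) = 2*(67 + 9*7) = 2*(67 + 63) = 2*130 = 260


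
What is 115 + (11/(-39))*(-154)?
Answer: 6179/39 ≈ 158.44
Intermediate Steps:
115 + (11/(-39))*(-154) = 115 + (11*(-1/39))*(-154) = 115 - 11/39*(-154) = 115 + 1694/39 = 6179/39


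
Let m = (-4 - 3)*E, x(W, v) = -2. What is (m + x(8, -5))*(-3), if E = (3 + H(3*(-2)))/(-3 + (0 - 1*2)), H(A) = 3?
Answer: -96/5 ≈ -19.200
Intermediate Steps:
E = -6/5 (E = (3 + 3)/(-3 + (0 - 1*2)) = 6/(-3 + (0 - 2)) = 6/(-3 - 2) = 6/(-5) = 6*(-⅕) = -6/5 ≈ -1.2000)
m = 42/5 (m = (-4 - 3)*(-6/5) = -7*(-6/5) = 42/5 ≈ 8.4000)
(m + x(8, -5))*(-3) = (42/5 - 2)*(-3) = (32/5)*(-3) = -96/5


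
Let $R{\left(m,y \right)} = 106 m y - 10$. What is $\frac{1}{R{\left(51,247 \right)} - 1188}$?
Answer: $\frac{1}{1334084} \approx 7.4958 \cdot 10^{-7}$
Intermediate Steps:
$R{\left(m,y \right)} = -10 + 106 m y$ ($R{\left(m,y \right)} = 106 m y - 10 = -10 + 106 m y$)
$\frac{1}{R{\left(51,247 \right)} - 1188} = \frac{1}{\left(-10 + 106 \cdot 51 \cdot 247\right) - 1188} = \frac{1}{\left(-10 + 1335282\right) - 1188} = \frac{1}{1335272 - 1188} = \frac{1}{1334084}$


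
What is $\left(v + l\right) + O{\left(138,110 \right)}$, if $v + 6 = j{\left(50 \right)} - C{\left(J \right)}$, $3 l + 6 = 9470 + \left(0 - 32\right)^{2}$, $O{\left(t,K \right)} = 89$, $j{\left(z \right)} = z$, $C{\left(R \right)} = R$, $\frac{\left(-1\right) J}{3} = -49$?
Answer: $3482$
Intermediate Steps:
$J = 147$ ($J = \left(-3\right) \left(-49\right) = 147$)
$l = 3496$ ($l = -2 + \frac{9470 + \left(0 - 32\right)^{2}}{3} = -2 + \frac{9470 + \left(-32\right)^{2}}{3} = -2 + \frac{9470 + 1024}{3} = -2 + \frac{1}{3} \cdot 10494 = -2 + 3498 = 3496$)
$v = -103$ ($v = -6 + \left(50 - 147\right) = -6 - 97 = -103$)
$\left(v + l\right) + O{\left(138,110 \right)} = \left(-103 + 3496\right) + 89 = 3393 + 89 = 3482$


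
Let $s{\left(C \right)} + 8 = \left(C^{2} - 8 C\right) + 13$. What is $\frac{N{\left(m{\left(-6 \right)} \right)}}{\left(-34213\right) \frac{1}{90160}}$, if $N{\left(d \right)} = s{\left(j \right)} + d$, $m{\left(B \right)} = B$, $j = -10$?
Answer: $- \frac{16138640}{34213} \approx -471.71$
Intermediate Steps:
$s{\left(C \right)} = 5 + C^{2} - 8 C$ ($s{\left(C \right)} = -8 + \left(\left(C^{2} - 8 C\right) + 13\right) = -8 + \left(13 + C^{2} - 8 C\right) = 5 + C^{2} - 8 C$)
$N{\left(d \right)} = 185 + d$ ($N{\left(d \right)} = \left(5 + \left(-10\right)^{2} - -80\right) + d = \left(5 + 100 + 80\right) + d = 185 + d$)
$\frac{N{\left(m{\left(-6 \right)} \right)}}{\left(-34213\right) \frac{1}{90160}} = \frac{185 - 6}{\left(-34213\right) \frac{1}{90160}} = \frac{179}{\left(-34213\right) \frac{1}{90160}} = \frac{179}{- \frac{34213}{90160}} = 179 \left(- \frac{90160}{34213}\right) = - \frac{16138640}{34213}$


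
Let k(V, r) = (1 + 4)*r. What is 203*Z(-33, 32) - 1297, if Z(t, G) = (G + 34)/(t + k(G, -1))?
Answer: -31342/19 ≈ -1649.6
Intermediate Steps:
k(V, r) = 5*r
Z(t, G) = (34 + G)/(-5 + t) (Z(t, G) = (G + 34)/(t + 5*(-1)) = (34 + G)/(t - 5) = (34 + G)/(-5 + t))
203*Z(-33, 32) - 1297 = 203*((34 + 32)/(-5 - 33)) - 1297 = 203*(66/(-38)) - 1297 = 203*(-1/38*66) - 1297 = 203*(-33/19) - 1297 = -6699/19 - 1297 = -31342/19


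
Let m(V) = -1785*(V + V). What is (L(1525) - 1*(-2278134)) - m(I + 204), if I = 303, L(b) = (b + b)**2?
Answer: 13390624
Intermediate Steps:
L(b) = 4*b**2 (L(b) = (2*b)**2 = 4*b**2)
m(V) = -3570*V
(L(1525) - 1*(-2278134)) - m(I + 204) = (4*1525**2 - 1*(-2278134)) - (-3570)*(303 + 204) = (4*2325625 + 2278134) - (-3570)*507 = (9302500 + 2278134) - 1*(-1809990) = 11580634 + 1809990 = 13390624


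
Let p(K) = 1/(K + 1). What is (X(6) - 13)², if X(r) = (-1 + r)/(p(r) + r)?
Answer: 274576/1849 ≈ 148.50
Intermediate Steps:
p(K) = 1/(1 + K)
X(r) = (-1 + r)/(r + 1/(1 + r)) (X(r) = (-1 + r)/(1/(1 + r) + r) = (-1 + r)/(r + 1/(1 + r)))
(X(6) - 13)² = ((-1 + 6²)/(1 + 6 + 6²) - 13)² = ((-1 + 36)/(1 + 6 + 36) - 13)² = (35/43 - 13)² = (-524/43)² = 274576/1849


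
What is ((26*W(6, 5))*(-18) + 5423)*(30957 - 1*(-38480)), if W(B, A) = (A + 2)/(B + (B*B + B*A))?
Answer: 746794935/2 ≈ 3.7340e+8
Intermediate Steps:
W(B, A) = (2 + A)/(B + B² + A*B) (W(B, A) = (2 + A)/(B + (B² + A*B)) = (2 + A)/(B + B² + A*B))
((26*W(6, 5))*(-18) + 5423)*(30957 - 1*(-38480)) = ((26*((2 + 5)/(6*(1 + 5 + 6))))*(-18) + 5423)*(30957 - 1*(-38480)) = ((26*((⅙)*7/12))*(-18) + 5423)*(30957 + 38480) = ((26*((⅙)*(1/12)*7))*(-18) + 5423)*69437 = ((26*(7/72))*(-18) + 5423)*69437 = ((91/36)*(-18) + 5423)*69437 = (-91/2 + 5423)*69437 = (10755/2)*69437 = 746794935/2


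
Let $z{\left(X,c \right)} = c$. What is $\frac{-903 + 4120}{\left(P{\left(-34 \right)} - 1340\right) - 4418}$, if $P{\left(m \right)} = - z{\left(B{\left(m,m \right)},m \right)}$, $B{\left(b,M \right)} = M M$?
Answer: $- \frac{3217}{5724} \approx -0.56202$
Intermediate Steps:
$B{\left(b,M \right)} = M^{2}$
$P{\left(m \right)} = - m$
$\frac{-903 + 4120}{\left(P{\left(-34 \right)} - 1340\right) - 4418} = \frac{-903 + 4120}{\left(\left(-1\right) \left(-34\right) - 1340\right) - 4418} = \frac{3217}{\left(34 - 1340\right) - 4418} = \frac{3217}{-1306 - 4418} = \frac{3217}{-5724} = 3217 \left(- \frac{1}{5724}\right) = - \frac{3217}{5724}$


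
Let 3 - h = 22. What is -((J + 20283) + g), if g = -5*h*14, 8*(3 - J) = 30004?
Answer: -35731/2 ≈ -17866.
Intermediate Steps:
J = -7495/2 (J = 3 - ⅛*30004 = 3 - 7501/2 = -7495/2 ≈ -3747.5)
h = -19 (h = 3 - 1*22 = 3 - 22 = -19)
g = 1330 (g = -5*(-19)*14 = 95*14 = 1330)
-((J + 20283) + g) = -((-7495/2 + 20283) + 1330) = -(33071/2 + 1330) = -1*35731/2 = -35731/2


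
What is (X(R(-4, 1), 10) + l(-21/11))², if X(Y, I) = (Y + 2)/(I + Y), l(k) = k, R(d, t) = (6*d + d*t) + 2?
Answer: 81/484 ≈ 0.16736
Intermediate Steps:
R(d, t) = 2 + 6*d + d*t
X(Y, I) = (2 + Y)/(I + Y)
(X(R(-4, 1), 10) + l(-21/11))² = ((2 + (2 + 6*(-4) - 4*1))/(10 + (2 + 6*(-4) - 4*1)) - 21/11)² = ((2 + (2 - 24 - 4))/(10 + (2 - 24 - 4)) - 21*1/11)² = ((2 - 26)/(10 - 26) - 21/11)² = (-24/(-16) - 21/11)² = (-1/16*(-24) - 21/11)² = (3/2 - 21/11)² = (-9/22)² = 81/484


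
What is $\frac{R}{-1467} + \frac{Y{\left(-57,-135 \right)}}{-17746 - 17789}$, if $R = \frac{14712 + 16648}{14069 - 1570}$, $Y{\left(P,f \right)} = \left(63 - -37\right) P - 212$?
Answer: $\frac{35762749832}{217190310885} \approx 0.16466$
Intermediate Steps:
$Y{\left(P,f \right)} = -212 + 100 P$ ($Y{\left(P,f \right)} = \left(63 + 37\right) P - 212 = 100 P - 212 = -212 + 100 P$)
$R = \frac{31360}{12499} \approx 2.509$
$\frac{R}{-1467} + \frac{Y{\left(-57,-135 \right)}}{-17746 - 17789} = \frac{31360}{12499 \left(-1467\right)} + \frac{-212 + 100 \left(-57\right)}{-17746 - 17789} = \frac{31360}{12499} \left(- \frac{1}{1467}\right) + \frac{-212 - 5700}{-35535} = - \frac{31360}{18336033} - - \frac{5912}{35535} = - \frac{31360}{18336033} + \frac{5912}{35535} = \frac{35762749832}{217190310885}$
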